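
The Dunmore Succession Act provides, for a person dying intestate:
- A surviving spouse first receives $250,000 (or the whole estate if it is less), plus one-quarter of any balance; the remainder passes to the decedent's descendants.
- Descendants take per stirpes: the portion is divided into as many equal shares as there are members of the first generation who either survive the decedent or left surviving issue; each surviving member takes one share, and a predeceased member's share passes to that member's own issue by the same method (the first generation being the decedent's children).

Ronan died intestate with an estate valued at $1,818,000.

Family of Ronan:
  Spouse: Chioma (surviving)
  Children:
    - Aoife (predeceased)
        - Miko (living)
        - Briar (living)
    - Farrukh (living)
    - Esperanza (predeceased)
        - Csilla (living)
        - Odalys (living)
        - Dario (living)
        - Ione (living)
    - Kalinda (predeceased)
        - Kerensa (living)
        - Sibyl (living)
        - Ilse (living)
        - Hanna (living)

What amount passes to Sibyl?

Sibyl receives $73,500.

Chioma first takes $250,000, leaving a balance of $1,568,000. Chioma then takes one-quarter of the balance ($392,000), for a total of $642,000. The remaining $1,176,000 passes to the descendants.
The descendants' portion ($1,176,000) is divided into 4 shares of $294,000: Farrukh takes $294,000; Aoife's $294,000 share passes to Aoife's issue; Esperanza's $294,000 share passes to Esperanza's issue; Kalinda's $294,000 share passes to Kalinda's issue.
Aoife's share ($294,000) is divided into 2 shares of $147,000: Miko and Briar each take $147,000.
Esperanza's share ($294,000) is divided into 4 shares of $73,500: Csilla, Odalys, Dario, and Ione each take $73,500.
Kalinda's share ($294,000) is divided into 4 shares of $73,500: Kerensa, Sibyl, Ilse, and Hanna each take $73,500.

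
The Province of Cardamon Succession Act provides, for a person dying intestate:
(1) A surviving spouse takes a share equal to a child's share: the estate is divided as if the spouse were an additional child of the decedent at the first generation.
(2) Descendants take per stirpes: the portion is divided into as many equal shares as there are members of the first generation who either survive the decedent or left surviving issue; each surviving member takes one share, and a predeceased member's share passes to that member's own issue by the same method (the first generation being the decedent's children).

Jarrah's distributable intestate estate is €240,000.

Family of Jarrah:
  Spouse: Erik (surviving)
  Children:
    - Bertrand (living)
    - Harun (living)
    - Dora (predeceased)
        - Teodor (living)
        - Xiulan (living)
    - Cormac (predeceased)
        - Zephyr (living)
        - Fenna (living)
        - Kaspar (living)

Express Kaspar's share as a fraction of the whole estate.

The spouse counts as an additional share at the children's level, so there are 5 primary shares of €48,000. Erik takes one such share (€48,000).
The children's combined portion (€192,000) is divided into 4 shares of €48,000: Bertrand and Harun each take €48,000; Dora's €48,000 share passes to Dora's issue; Cormac's €48,000 share passes to Cormac's issue.
Dora's share (€48,000) is divided into 2 shares of €24,000: Teodor and Xiulan each take €24,000.
Cormac's share (€48,000) is divided into 3 shares of €16,000: Zephyr, Fenna, and Kaspar each take €16,000.

Kaspar receives 1/15 of the estate.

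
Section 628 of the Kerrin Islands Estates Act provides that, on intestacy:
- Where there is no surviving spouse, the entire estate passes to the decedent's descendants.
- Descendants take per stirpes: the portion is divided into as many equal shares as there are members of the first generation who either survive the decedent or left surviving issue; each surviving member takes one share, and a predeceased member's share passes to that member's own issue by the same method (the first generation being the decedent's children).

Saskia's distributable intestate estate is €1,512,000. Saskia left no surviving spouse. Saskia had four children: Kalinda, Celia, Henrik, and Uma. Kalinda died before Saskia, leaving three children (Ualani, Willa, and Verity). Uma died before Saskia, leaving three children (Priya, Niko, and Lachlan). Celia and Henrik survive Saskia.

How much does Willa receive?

The entire €1,512,000 passes to the descendants.
That amount (€1,512,000) is divided into 4 shares of €378,000: Celia and Henrik each take €378,000; Kalinda's €378,000 share passes to Kalinda's issue; Uma's €378,000 share passes to Uma's issue.
Kalinda's share (€378,000) is divided into 3 shares of €126,000: Ualani, Willa, and Verity each take €126,000.
Uma's share (€378,000) is divided into 3 shares of €126,000: Priya, Niko, and Lachlan each take €126,000.

Willa receives €126,000.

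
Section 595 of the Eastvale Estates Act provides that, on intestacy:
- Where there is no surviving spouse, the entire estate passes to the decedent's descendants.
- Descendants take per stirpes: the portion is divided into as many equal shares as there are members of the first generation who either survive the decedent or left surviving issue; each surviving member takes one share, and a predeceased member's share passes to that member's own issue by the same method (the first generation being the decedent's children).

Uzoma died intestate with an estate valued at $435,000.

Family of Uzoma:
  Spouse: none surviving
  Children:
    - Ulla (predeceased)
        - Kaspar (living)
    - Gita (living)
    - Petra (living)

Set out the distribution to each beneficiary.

Kaspar: $145,000; Gita: $145,000; Petra: $145,000

The entire $435,000 passes to the descendants.
That amount ($435,000) is divided into 3 shares of $145,000: Gita and Petra each take $145,000; Ulla's $145,000 share passes to Ulla's issue.
Ulla's share ($145,000) passes entirely to Kaspar.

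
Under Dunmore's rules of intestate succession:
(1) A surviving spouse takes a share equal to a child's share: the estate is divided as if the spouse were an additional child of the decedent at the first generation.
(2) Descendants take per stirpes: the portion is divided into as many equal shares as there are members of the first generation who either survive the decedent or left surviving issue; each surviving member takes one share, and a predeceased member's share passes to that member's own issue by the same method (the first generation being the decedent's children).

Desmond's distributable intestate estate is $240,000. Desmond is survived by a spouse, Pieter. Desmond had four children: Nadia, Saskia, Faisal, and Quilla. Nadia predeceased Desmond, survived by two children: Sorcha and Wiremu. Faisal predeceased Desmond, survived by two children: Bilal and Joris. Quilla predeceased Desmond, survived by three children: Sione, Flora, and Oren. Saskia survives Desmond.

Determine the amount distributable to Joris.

Joris receives $24,000.

The spouse counts as an additional share at the children's level, so there are 5 primary shares of $48,000. Pieter takes one such share ($48,000).
The children's combined portion ($192,000) is divided into 4 shares of $48,000: Saskia takes $48,000; Nadia's $48,000 share passes to Nadia's issue; Faisal's $48,000 share passes to Faisal's issue; Quilla's $48,000 share passes to Quilla's issue.
Nadia's share ($48,000) is divided into 2 shares of $24,000: Sorcha and Wiremu each take $24,000.
Faisal's share ($48,000) is divided into 2 shares of $24,000: Bilal and Joris each take $24,000.
Quilla's share ($48,000) is divided into 3 shares of $16,000: Sione, Flora, and Oren each take $16,000.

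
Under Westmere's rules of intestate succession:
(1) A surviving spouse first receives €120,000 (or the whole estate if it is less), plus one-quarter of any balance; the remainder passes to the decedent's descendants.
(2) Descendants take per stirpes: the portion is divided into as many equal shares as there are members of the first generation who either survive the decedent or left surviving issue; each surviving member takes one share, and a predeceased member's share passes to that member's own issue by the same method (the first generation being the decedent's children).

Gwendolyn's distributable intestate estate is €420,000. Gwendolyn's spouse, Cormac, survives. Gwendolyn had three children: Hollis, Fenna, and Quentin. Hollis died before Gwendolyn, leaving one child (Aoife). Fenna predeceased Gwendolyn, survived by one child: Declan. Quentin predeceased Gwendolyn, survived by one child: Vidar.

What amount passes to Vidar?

Vidar receives €75,000.

Cormac first takes €120,000, leaving a balance of €300,000. Cormac then takes one-quarter of the balance (€75,000), for a total of €195,000. The remaining €225,000 passes to the descendants.
The descendants' portion (€225,000) is divided into 3 shares of €75,000: Hollis's €75,000 share passes to Hollis's issue; Fenna's €75,000 share passes to Fenna's issue; Quentin's €75,000 share passes to Quentin's issue.
Hollis's share (€75,000) passes entirely to Aoife.
Fenna's share (€75,000) passes entirely to Declan.
Quentin's share (€75,000) passes entirely to Vidar.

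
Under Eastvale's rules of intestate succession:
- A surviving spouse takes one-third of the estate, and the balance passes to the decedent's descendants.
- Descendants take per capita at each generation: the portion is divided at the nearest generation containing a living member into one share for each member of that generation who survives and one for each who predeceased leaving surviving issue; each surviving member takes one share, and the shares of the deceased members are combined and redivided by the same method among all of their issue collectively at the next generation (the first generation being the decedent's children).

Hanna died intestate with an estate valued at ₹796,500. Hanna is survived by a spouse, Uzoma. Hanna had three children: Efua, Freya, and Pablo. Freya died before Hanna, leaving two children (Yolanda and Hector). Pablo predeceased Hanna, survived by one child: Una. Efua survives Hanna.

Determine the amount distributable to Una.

Uzoma takes one-third of ₹796,500 = ₹265,500. The remaining ₹531,000 passes to the descendants.
The descendants' portion (₹531,000) is divided at the children's generation into 3 shares of ₹177,000. Efua takes ₹177,000. The 2 shares of the deceased (Freya and Pablo) are combined into a pool of ₹354,000.
That pool (₹354,000) is divided at the grandchildren's generation equally among Yolanda, Hector, and Una: ₹118,000 each.

Una receives ₹118,000.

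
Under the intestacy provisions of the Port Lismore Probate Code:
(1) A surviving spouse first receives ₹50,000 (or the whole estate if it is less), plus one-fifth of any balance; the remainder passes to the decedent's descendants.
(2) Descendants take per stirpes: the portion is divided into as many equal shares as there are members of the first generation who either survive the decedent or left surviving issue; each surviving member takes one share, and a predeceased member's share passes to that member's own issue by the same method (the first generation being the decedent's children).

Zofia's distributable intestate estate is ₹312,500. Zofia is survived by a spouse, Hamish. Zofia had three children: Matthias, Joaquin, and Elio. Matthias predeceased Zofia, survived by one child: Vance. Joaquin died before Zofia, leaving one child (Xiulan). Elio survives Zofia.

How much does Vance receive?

Hamish first takes ₹50,000, leaving a balance of ₹262,500. Hamish then takes one-fifth of the balance (₹52,500), for a total of ₹102,500. The remaining ₹210,000 passes to the descendants.
The descendants' portion (₹210,000) is divided into 3 shares of ₹70,000: Elio takes ₹70,000; Matthias's ₹70,000 share passes to Matthias's issue; Joaquin's ₹70,000 share passes to Joaquin's issue.
Matthias's share (₹70,000) passes entirely to Vance.
Joaquin's share (₹70,000) passes entirely to Xiulan.

Vance receives ₹70,000.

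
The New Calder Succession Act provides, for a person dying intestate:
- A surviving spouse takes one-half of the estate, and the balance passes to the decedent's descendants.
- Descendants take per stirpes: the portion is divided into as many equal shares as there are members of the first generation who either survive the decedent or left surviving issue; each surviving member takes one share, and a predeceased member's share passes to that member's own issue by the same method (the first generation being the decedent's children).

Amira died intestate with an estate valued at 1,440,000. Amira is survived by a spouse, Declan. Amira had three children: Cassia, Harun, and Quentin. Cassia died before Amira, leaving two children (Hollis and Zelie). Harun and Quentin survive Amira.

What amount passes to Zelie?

Declan takes one-half of 1,440,000 = 720,000. The remaining 720,000 passes to the descendants.
The descendants' portion (720,000) is divided into 3 shares of 240,000: Harun and Quentin each take 240,000; Cassia's 240,000 share passes to Cassia's issue.
Cassia's share (240,000) is divided into 2 shares of 120,000: Hollis and Zelie each take 120,000.

Zelie receives 120,000.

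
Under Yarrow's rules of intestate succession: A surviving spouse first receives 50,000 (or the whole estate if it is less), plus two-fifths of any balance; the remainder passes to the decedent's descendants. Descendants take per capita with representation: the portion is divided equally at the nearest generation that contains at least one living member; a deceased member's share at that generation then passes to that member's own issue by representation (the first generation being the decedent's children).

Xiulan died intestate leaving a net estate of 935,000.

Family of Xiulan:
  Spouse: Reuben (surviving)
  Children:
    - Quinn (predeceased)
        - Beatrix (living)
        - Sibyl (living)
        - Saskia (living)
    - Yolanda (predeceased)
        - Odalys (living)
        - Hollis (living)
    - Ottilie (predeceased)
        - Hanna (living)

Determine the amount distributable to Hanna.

Reuben first takes 50,000, leaving a balance of 885,000. Reuben then takes two-fifths of the balance (354,000), for a total of 404,000. The remaining 531,000 passes to the descendants.
No child survives, so the initial division is made at the grandchildren's generation.
The descendants' portion (531,000) is divided into 6 shares of 88,500: Beatrix, Sibyl, Saskia, Odalys, Hollis, and Hanna each take 88,500.

Hanna receives 88,500.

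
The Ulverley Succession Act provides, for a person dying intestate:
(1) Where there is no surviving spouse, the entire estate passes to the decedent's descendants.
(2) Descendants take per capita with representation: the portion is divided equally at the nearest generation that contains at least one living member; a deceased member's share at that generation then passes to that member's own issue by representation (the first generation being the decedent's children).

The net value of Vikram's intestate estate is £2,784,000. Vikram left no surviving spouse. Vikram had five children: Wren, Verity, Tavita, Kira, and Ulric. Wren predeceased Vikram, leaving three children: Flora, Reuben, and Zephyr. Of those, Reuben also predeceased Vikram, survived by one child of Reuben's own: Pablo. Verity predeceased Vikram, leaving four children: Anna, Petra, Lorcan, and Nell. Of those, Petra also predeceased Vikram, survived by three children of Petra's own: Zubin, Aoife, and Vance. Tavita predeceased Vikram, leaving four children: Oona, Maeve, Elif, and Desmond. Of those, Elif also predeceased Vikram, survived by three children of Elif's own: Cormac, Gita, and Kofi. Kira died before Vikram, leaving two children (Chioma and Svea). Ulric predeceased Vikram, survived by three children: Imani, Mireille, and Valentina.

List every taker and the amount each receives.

The entire £2,784,000 passes to the descendants.
No child survives, so the initial division is made at the grandchildren's generation.
That amount (£2,784,000) is divided into 16 shares of £174,000: Flora, Zephyr, Anna, Lorcan, Nell, Oona, Maeve, Desmond, Chioma, Svea, Imani, Mireille, and Valentina each take £174,000; Reuben's £174,000 share passes to Reuben's issue; Petra's £174,000 share passes to Petra's issue; Elif's £174,000 share passes to Elif's issue.
Reuben's share (£174,000) passes entirely to Pablo.
Petra's share (£174,000) is divided into 3 shares of £58,000: Zubin, Aoife, and Vance each take £58,000.
Elif's share (£174,000) is divided into 3 shares of £58,000: Cormac, Gita, and Kofi each take £58,000.

Flora: £174,000; Pablo: £174,000; Zephyr: £174,000; Anna: £174,000; Zubin: £58,000; Aoife: £58,000; Vance: £58,000; Lorcan: £174,000; Nell: £174,000; Oona: £174,000; Maeve: £174,000; Cormac: £58,000; Gita: £58,000; Kofi: £58,000; Desmond: £174,000; Chioma: £174,000; Svea: £174,000; Imani: £174,000; Mireille: £174,000; Valentina: £174,000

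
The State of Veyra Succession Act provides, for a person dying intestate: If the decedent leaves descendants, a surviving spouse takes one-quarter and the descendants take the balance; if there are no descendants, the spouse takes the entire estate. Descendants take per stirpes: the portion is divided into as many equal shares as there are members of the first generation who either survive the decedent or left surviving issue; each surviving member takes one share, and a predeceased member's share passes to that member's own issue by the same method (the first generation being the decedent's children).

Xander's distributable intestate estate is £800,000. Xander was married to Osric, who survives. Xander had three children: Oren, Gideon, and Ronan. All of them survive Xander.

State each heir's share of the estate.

Osric takes one-quarter of £800,000 = £200,000. The remaining £600,000 passes to the descendants.
The descendants' portion (£600,000) is divided into 3 shares of £200,000: Oren, Gideon, and Ronan each take £200,000.

Osric: £200,000; Oren: £200,000; Gideon: £200,000; Ronan: £200,000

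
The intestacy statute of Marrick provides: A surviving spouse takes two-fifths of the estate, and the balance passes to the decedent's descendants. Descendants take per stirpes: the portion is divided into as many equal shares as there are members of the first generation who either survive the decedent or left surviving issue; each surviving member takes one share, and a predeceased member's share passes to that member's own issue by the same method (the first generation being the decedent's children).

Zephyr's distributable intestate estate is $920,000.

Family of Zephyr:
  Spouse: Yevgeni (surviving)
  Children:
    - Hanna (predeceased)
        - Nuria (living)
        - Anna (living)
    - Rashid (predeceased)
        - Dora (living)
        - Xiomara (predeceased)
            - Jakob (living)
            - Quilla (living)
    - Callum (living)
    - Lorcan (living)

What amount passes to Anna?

Yevgeni takes two-fifths of $920,000 = $368,000. The remaining $552,000 passes to the descendants.
The descendants' portion ($552,000) is divided into 4 shares of $138,000: Callum and Lorcan each take $138,000; Hanna's $138,000 share passes to Hanna's issue; Rashid's $138,000 share passes to Rashid's issue.
Hanna's share ($138,000) is divided into 2 shares of $69,000: Nuria and Anna each take $69,000.
Rashid's share ($138,000) is divided into 2 shares of $69,000: Dora takes $69,000; Xiomara's $69,000 share passes to Xiomara's issue.
Xiomara's share ($69,000) is divided into 2 shares of $34,500: Jakob and Quilla each take $34,500.

Anna receives $69,000.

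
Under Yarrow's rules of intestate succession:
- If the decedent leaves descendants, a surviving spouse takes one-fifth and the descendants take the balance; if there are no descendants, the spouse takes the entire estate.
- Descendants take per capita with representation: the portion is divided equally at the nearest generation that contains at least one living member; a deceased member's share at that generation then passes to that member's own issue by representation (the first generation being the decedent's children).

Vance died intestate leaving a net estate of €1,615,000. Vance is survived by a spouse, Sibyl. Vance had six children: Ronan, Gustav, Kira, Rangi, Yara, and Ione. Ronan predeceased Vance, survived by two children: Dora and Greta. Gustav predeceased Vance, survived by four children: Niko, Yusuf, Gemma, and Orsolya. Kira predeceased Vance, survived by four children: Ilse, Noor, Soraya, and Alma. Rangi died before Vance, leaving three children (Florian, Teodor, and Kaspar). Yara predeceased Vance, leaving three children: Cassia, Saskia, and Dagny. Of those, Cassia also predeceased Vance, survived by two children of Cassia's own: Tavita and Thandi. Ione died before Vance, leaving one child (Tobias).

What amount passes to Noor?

Noor receives €76,000.

Sibyl takes one-fifth of €1,615,000 = €323,000. The remaining €1,292,000 passes to the descendants.
No child survives, so the initial division is made at the grandchildren's generation.
The descendants' portion (€1,292,000) is divided into 17 shares of €76,000: Dora, Greta, Niko, Yusuf, Gemma, Orsolya, Ilse, Noor, Soraya, Alma, Florian, Teodor, Kaspar, Saskia, Dagny, and Tobias each take €76,000; Cassia's €76,000 share passes to Cassia's issue.
Cassia's share (€76,000) is divided into 2 shares of €38,000: Tavita and Thandi each take €38,000.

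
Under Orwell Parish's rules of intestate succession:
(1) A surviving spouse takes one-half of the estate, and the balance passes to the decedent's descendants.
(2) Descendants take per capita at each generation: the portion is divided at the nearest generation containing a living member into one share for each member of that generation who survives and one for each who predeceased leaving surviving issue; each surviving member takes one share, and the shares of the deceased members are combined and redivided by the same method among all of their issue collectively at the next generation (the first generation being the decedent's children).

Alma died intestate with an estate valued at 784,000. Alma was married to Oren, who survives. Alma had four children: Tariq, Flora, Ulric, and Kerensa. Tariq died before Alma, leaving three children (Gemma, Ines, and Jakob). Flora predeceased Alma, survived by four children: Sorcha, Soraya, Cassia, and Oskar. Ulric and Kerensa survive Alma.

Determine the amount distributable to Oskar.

Oskar receives 28,000.

Oren takes one-half of 784,000 = 392,000. The remaining 392,000 passes to the descendants.
The descendants' portion (392,000) is divided at the children's generation into 4 shares of 98,000. Ulric and Kerensa each take 98,000. The 2 shares of the deceased (Tariq and Flora) are combined into a pool of 196,000.
That pool (196,000) is divided at the grandchildren's generation equally among Gemma, Ines, Jakob, Sorcha, Soraya, Cassia, and Oskar: 28,000 each.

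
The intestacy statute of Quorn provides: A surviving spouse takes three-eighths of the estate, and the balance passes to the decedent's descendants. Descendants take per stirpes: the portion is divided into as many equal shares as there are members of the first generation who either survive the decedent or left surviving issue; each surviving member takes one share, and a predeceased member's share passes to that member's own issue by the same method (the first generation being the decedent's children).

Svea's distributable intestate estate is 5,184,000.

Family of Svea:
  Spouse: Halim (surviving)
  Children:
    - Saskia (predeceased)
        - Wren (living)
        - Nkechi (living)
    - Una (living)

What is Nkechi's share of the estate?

Halim takes three-eighths of 5,184,000 = 1,944,000. The remaining 3,240,000 passes to the descendants.
The descendants' portion (3,240,000) is divided into 2 shares of 1,620,000: Una takes 1,620,000; Saskia's 1,620,000 share passes to Saskia's issue.
Saskia's share (1,620,000) is divided into 2 shares of 810,000: Wren and Nkechi each take 810,000.

Nkechi receives 810,000.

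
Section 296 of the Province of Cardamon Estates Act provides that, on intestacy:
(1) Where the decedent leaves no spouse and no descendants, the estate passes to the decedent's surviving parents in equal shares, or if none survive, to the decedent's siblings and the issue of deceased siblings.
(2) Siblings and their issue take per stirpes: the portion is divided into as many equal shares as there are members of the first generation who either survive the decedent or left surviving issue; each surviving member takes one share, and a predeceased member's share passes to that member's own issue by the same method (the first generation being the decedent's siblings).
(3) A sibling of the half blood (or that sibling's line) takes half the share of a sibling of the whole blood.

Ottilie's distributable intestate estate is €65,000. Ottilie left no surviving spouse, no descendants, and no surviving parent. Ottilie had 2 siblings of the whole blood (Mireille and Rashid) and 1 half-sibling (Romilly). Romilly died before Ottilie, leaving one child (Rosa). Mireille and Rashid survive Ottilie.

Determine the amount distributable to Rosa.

Rosa receives €13,000.

The entire €65,000 passes to the siblings and their issue.
Counting each half-blood sibling's line as half a unit, there are 5/2 units in €65,000, so one unit is €26,000. Whole-blood lines (Mireille and Rashid) take €26,000 each; half-blood lines (Romilly) take €13,000 each.
Romilly's share (€13,000) passes entirely to Rosa.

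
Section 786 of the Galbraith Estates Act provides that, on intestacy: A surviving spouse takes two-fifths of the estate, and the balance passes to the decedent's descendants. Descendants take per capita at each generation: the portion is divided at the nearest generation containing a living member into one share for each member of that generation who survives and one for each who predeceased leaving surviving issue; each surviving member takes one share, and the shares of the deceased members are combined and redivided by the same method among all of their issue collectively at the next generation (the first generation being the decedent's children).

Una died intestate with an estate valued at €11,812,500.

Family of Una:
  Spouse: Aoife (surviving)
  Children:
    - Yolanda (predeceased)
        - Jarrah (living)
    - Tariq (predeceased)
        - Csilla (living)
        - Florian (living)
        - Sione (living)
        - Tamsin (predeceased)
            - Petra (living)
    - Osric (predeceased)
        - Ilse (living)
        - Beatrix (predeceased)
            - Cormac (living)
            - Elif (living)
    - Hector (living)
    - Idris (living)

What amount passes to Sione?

Sione receives €607,500.

Aoife takes two-fifths of €11,812,500 = €4,725,000. The remaining €7,087,500 passes to the descendants.
The descendants' portion (€7,087,500) is divided at the children's generation into 5 shares of €1,417,500. Hector and Idris each take €1,417,500. The 3 shares of the deceased (Yolanda, Tariq, and Osric) are combined into a pool of €4,252,500.
That pool (€4,252,500) is divided at the grandchildren's generation into 7 shares of €607,500. Jarrah, Csilla, Florian, Sione, and Ilse each take €607,500. The 2 shares of the deceased (Tamsin and Beatrix) are combined into a pool of €1,215,000.
That pool (€1,215,000) is divided at the great-grandchildren's generation equally among Petra, Cormac, and Elif: €405,000 each.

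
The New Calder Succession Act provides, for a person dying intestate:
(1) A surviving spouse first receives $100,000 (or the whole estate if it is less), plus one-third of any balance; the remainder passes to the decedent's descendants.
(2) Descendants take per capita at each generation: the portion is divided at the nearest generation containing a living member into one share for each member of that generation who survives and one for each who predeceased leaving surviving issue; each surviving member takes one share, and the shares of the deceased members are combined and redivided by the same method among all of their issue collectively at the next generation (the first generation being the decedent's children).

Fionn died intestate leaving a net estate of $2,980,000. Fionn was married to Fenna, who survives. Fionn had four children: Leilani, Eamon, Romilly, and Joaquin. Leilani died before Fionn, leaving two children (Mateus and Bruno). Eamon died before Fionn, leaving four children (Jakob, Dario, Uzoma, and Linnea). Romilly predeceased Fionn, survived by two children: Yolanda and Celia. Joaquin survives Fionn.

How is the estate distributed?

Fenna first takes $100,000, leaving a balance of $2,880,000. Fenna then takes one-third of the balance ($960,000), for a total of $1,060,000. The remaining $1,920,000 passes to the descendants.
The descendants' portion ($1,920,000) is divided at the children's generation into 4 shares of $480,000. Joaquin takes $480,000. The 3 shares of the deceased (Leilani, Eamon, and Romilly) are combined into a pool of $1,440,000.
That pool ($1,440,000) is divided at the grandchildren's generation equally among Mateus, Bruno, Jakob, Dario, Uzoma, Linnea, Yolanda, and Celia: $180,000 each.

Fenna: $1,060,000; Mateus: $180,000; Bruno: $180,000; Jakob: $180,000; Dario: $180,000; Uzoma: $180,000; Linnea: $180,000; Yolanda: $180,000; Celia: $180,000; Joaquin: $480,000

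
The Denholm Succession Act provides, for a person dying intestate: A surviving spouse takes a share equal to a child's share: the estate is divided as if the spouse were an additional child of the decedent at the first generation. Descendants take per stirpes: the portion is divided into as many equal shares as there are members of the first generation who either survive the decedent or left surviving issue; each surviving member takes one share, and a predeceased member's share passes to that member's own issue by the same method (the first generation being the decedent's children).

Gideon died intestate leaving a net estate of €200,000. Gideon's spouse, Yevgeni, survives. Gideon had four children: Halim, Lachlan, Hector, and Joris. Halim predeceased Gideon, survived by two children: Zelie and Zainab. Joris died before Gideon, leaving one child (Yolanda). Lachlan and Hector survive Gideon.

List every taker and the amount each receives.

Yevgeni: €40,000; Zelie: €20,000; Zainab: €20,000; Lachlan: €40,000; Hector: €40,000; Yolanda: €40,000

The spouse counts as an additional share at the children's level, so there are 5 primary shares of €40,000. Yevgeni takes one such share (€40,000).
The children's combined portion (€160,000) is divided into 4 shares of €40,000: Lachlan and Hector each take €40,000; Halim's €40,000 share passes to Halim's issue; Joris's €40,000 share passes to Joris's issue.
Halim's share (€40,000) is divided into 2 shares of €20,000: Zelie and Zainab each take €20,000.
Joris's share (€40,000) passes entirely to Yolanda.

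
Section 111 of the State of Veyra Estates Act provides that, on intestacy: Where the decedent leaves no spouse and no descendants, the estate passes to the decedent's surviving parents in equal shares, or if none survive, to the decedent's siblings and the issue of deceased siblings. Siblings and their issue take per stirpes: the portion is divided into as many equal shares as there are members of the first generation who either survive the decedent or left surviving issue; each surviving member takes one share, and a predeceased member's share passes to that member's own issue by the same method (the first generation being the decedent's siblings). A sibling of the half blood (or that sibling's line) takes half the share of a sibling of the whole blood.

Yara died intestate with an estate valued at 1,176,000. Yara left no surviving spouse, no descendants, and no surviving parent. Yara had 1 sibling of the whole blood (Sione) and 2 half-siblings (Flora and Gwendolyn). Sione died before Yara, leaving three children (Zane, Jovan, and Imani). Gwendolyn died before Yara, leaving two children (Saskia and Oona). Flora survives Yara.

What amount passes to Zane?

Zane receives 196,000.

The entire 1,176,000 passes to the siblings and their issue.
Counting each half-blood sibling's line as half a unit, there are 2 units in 1,176,000, so one unit is 588,000. Whole-blood lines (Sione) take 588,000 each; half-blood lines (Flora and Gwendolyn) take 294,000 each.
Sione's share (588,000) is divided into 3 shares of 196,000: Zane, Jovan, and Imani each take 196,000.
Gwendolyn's share (294,000) is divided into 2 shares of 147,000: Saskia and Oona each take 147,000.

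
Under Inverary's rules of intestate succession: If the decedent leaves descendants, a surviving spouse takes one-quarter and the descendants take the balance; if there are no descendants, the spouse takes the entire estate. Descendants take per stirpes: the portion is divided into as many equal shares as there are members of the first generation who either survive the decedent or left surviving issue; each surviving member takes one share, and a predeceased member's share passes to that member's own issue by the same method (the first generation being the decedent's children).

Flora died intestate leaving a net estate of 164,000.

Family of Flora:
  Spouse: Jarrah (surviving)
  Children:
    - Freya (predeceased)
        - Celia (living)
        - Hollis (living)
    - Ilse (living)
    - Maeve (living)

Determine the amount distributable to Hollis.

Jarrah takes one-quarter of 164,000 = 41,000. The remaining 123,000 passes to the descendants.
The descendants' portion (123,000) is divided into 3 shares of 41,000: Ilse and Maeve each take 41,000; Freya's 41,000 share passes to Freya's issue.
Freya's share (41,000) is divided into 2 shares of 20,500: Celia and Hollis each take 20,500.

Hollis receives 20,500.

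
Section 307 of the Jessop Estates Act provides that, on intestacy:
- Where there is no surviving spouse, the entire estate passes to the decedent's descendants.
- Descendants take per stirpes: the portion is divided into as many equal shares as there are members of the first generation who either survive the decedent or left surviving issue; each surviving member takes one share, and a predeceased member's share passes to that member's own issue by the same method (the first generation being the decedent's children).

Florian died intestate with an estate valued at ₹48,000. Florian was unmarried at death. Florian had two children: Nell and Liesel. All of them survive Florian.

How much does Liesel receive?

The entire ₹48,000 passes to the descendants.
That amount (₹48,000) is divided into 2 shares of ₹24,000: Nell and Liesel each take ₹24,000.

Liesel receives ₹24,000.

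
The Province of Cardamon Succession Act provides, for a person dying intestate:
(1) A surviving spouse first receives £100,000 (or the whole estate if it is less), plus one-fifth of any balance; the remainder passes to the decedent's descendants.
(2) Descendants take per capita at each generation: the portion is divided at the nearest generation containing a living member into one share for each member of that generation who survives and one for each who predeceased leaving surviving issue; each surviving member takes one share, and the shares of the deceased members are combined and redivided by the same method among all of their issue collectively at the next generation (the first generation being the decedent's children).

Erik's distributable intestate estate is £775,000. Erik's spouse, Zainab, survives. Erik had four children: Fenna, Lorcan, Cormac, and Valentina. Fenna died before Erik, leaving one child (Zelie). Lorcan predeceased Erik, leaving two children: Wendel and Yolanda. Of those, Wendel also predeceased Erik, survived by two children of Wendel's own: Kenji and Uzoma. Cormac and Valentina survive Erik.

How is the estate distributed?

Zainab first takes £100,000, leaving a balance of £675,000. Zainab then takes one-fifth of the balance (£135,000), for a total of £235,000. The remaining £540,000 passes to the descendants.
The descendants' portion (£540,000) is divided at the children's generation into 4 shares of £135,000. Cormac and Valentina each take £135,000. The 2 shares of the deceased (Fenna and Lorcan) are combined into a pool of £270,000.
That pool (£270,000) is divided at the grandchildren's generation into 3 shares of £90,000. Zelie and Yolanda each take £90,000. The remaining share for the deceased Wendel (£90,000) is carried to the next generation.
That pool (£90,000) is divided at the great-grandchildren's generation equally among Kenji and Uzoma: £45,000 each.

Zainab: £235,000; Zelie: £90,000; Kenji: £45,000; Uzoma: £45,000; Yolanda: £90,000; Cormac: £135,000; Valentina: £135,000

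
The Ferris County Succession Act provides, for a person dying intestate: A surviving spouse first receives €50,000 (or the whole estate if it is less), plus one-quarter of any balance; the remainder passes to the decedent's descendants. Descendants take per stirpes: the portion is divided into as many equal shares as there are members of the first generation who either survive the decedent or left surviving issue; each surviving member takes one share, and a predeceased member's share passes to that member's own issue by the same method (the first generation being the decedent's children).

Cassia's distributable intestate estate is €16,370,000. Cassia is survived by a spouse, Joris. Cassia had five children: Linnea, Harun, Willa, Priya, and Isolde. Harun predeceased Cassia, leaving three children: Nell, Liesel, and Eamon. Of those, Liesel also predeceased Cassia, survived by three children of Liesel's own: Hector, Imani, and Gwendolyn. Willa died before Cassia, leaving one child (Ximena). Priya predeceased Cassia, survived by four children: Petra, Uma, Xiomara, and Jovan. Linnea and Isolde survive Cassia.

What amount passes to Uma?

Joris first takes €50,000, leaving a balance of €16,320,000. Joris then takes one-quarter of the balance (€4,080,000), for a total of €4,130,000. The remaining €12,240,000 passes to the descendants.
The descendants' portion (€12,240,000) is divided into 5 shares of €2,448,000: Linnea and Isolde each take €2,448,000; Harun's €2,448,000 share passes to Harun's issue; Willa's €2,448,000 share passes to Willa's issue; Priya's €2,448,000 share passes to Priya's issue.
Harun's share (€2,448,000) is divided into 3 shares of €816,000: Nell and Eamon each take €816,000; Liesel's €816,000 share passes to Liesel's issue.
Liesel's share (€816,000) is divided into 3 shares of €272,000: Hector, Imani, and Gwendolyn each take €272,000.
Willa's share (€2,448,000) passes entirely to Ximena.
Priya's share (€2,448,000) is divided into 4 shares of €612,000: Petra, Uma, Xiomara, and Jovan each take €612,000.

Uma receives €612,000.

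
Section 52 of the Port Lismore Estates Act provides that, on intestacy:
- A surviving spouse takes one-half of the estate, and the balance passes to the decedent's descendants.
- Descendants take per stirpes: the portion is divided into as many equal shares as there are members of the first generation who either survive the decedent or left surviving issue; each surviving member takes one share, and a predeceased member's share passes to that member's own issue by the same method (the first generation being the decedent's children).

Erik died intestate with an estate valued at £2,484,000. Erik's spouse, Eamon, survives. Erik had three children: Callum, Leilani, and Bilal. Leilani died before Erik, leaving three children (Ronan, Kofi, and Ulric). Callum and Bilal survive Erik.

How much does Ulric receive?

Ulric receives £138,000.

Eamon takes one-half of £2,484,000 = £1,242,000. The remaining £1,242,000 passes to the descendants.
The descendants' portion (£1,242,000) is divided into 3 shares of £414,000: Callum and Bilal each take £414,000; Leilani's £414,000 share passes to Leilani's issue.
Leilani's share (£414,000) is divided into 3 shares of £138,000: Ronan, Kofi, and Ulric each take £138,000.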